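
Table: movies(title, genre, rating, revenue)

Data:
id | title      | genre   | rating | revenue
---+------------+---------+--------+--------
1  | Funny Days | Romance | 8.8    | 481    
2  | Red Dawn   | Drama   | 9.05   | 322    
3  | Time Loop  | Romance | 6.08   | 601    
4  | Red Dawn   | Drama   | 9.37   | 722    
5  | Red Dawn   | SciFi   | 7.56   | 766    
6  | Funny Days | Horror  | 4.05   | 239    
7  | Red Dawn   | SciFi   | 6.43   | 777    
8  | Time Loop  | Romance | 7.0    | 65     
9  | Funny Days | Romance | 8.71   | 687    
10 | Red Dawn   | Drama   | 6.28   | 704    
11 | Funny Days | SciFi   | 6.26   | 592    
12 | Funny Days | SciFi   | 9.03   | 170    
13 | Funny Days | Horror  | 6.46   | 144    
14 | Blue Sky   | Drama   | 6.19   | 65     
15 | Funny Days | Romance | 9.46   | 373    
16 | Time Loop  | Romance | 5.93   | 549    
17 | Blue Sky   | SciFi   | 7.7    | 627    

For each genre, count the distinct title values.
SELECT genre, COUNT(DISTINCT title)
FROM movies
GROUP BY genre

Result:
  Drama: 2 distinct
  Horror: 1 distinct
  Romance: 2 distinct
  SciFi: 3 distinct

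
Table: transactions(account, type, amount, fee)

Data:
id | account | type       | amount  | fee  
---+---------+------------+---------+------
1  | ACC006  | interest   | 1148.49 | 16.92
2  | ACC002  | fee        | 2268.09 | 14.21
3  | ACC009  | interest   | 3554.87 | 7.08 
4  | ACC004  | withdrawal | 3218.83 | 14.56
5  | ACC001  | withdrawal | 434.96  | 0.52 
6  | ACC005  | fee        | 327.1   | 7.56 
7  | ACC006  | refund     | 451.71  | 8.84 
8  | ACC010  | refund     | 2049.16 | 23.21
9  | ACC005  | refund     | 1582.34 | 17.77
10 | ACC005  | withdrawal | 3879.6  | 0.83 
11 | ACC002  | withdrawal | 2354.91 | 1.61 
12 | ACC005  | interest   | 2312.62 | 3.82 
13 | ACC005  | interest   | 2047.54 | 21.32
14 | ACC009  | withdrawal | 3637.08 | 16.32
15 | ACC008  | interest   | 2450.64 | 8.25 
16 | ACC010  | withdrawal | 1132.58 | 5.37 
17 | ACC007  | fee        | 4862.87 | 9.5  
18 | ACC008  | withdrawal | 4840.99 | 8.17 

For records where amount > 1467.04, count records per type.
SELECT type, COUNT(*)
FROM transactions
WHERE amount > 1467.04
GROUP BY type

Note: WHERE filters rows before grouping.

Result:
  fee: 2
  interest: 4
  refund: 2
  withdrawal: 5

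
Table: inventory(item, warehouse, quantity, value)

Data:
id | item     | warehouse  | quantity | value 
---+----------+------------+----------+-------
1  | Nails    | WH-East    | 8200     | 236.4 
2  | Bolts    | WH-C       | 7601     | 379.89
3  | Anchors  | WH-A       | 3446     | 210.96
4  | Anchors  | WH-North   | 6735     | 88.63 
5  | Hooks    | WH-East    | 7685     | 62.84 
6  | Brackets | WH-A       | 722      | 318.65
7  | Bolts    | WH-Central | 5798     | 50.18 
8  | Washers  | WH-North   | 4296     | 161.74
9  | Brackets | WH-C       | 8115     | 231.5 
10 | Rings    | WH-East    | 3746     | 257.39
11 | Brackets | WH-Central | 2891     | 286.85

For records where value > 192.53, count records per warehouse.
SELECT warehouse, COUNT(*)
FROM inventory
WHERE value > 192.53
GROUP BY warehouse

Note: WHERE filters rows before grouping.

Result:
  WH-A: 2
  WH-C: 2
  WH-Central: 1
  WH-East: 2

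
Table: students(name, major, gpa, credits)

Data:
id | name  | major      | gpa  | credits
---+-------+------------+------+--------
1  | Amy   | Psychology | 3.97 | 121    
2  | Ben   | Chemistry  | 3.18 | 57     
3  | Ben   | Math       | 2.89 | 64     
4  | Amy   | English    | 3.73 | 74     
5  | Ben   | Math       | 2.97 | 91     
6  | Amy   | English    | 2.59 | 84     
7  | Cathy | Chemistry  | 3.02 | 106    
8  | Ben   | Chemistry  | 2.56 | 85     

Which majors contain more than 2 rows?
SELECT major, COUNT(*) as cnt
FROM students
GROUP BY major
HAVING COUNT(*) > 2

Result:
  Chemistry: 3

Note: HAVING filters groups after aggregation, WHERE filters rows before.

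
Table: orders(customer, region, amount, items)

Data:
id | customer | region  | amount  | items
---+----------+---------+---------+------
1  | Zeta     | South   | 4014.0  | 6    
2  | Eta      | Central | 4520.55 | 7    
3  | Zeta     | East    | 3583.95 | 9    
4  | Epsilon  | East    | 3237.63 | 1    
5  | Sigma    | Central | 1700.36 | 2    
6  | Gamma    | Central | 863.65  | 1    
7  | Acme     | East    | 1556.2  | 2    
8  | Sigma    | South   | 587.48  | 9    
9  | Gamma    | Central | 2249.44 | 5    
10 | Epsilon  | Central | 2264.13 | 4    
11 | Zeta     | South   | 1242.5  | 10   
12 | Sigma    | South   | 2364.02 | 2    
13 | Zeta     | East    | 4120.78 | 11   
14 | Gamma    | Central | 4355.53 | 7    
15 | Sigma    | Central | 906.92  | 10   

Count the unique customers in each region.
SELECT region, COUNT(DISTINCT customer)
FROM orders
GROUP BY region

Result:
  Central: 4 distinct
  East: 3 distinct
  South: 2 distinct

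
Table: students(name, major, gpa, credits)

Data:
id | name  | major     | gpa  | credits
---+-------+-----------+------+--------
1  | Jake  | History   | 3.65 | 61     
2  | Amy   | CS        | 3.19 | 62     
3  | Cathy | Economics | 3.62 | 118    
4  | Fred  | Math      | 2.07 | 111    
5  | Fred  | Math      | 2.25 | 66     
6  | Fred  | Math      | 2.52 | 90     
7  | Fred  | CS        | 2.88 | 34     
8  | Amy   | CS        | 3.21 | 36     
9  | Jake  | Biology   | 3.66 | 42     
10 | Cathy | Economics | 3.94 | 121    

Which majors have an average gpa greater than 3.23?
SELECT major, AVG(gpa)
FROM students
GROUP BY major
HAVING AVG(gpa) > 3.23

Result:
  Biology: avg=3.66
  Economics: avg=3.78
  History: avg=3.65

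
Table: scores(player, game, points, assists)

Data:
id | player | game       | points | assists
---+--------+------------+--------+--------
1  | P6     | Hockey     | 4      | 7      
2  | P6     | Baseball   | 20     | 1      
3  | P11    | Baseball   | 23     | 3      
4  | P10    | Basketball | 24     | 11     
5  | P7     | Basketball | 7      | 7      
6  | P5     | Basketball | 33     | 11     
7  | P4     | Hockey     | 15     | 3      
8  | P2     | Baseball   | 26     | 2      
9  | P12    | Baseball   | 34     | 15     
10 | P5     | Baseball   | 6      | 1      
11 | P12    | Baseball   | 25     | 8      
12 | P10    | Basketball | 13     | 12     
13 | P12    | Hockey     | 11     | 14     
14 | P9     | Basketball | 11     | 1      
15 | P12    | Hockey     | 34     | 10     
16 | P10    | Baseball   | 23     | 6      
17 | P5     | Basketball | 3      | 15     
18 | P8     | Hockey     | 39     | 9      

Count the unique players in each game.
SELECT game, COUNT(DISTINCT player)
FROM scores
GROUP BY game

Result:
  Baseball: 6 distinct
  Basketball: 4 distinct
  Hockey: 4 distinct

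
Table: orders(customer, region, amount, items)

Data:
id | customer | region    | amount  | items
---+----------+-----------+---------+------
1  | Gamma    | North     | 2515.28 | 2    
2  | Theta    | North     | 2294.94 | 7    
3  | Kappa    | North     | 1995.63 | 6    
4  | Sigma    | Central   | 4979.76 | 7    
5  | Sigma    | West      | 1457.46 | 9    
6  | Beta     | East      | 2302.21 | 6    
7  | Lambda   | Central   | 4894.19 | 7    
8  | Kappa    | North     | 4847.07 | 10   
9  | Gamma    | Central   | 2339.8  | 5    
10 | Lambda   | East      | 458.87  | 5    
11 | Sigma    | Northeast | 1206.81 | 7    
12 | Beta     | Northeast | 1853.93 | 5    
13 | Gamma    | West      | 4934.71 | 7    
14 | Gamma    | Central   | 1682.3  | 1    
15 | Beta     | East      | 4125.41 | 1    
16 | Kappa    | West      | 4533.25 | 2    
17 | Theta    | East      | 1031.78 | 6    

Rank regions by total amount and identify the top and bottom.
SELECT region, SUM(amount)
FROM orders
GROUP BY region
ORDER BY SUM(amount)

All groups:
  Northeast: 3060.74
  East: 7918.27
  West: 10925.42
  North: 11652.92
  Central: 13896.05

Highest: Central (13896.05)
Lowest: Northeast (3060.74)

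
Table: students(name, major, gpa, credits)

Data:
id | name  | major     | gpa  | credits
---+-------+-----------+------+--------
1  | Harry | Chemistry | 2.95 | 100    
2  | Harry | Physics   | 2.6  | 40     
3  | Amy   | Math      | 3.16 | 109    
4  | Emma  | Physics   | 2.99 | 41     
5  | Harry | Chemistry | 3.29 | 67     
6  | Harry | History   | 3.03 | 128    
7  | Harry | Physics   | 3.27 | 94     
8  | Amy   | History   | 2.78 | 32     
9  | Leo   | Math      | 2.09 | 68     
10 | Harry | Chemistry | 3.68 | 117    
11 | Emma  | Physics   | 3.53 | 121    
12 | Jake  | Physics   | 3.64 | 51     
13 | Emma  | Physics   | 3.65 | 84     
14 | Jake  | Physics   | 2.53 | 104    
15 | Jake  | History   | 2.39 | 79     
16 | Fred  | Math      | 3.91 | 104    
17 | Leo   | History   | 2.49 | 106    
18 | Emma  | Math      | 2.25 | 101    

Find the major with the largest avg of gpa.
SELECT major, AVG(gpa) as val
FROM students
GROUP BY major
ORDER BY val DESC
LIMIT 1

Result: Chemistry with avg(gpa) = 3.31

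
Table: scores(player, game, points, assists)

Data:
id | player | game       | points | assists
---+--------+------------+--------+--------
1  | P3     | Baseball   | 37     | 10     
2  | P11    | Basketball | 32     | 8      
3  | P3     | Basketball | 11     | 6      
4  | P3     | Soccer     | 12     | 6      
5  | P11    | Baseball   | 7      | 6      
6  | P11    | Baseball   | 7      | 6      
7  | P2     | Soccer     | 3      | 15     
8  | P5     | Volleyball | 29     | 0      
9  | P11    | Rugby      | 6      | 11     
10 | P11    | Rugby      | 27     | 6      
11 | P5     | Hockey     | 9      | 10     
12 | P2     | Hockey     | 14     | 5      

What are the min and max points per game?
SELECT game, MIN(points), MAX(points)
FROM scores
GROUP BY game

Result:
  Baseball: min=7, max=37
  Basketball: min=11, max=32
  Hockey: min=9, max=14
  Rugby: min=6, max=27
  Soccer: min=3, max=12
  Volleyball: min=29, max=29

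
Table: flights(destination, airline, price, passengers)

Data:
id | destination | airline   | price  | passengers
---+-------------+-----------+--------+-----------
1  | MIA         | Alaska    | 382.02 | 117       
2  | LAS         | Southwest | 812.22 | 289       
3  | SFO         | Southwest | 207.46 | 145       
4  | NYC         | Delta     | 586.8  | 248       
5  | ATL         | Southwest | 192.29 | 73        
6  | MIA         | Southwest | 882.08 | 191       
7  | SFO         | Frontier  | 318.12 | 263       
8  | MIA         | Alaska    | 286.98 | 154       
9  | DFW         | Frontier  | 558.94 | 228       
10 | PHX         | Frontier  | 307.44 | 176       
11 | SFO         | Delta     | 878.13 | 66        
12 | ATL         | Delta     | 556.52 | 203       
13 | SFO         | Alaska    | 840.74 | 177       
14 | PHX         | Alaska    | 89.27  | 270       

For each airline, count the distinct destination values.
SELECT airline, COUNT(DISTINCT destination)
FROM flights
GROUP BY airline

Result:
  Alaska: 3 distinct
  Delta: 3 distinct
  Frontier: 3 distinct
  Southwest: 4 distinct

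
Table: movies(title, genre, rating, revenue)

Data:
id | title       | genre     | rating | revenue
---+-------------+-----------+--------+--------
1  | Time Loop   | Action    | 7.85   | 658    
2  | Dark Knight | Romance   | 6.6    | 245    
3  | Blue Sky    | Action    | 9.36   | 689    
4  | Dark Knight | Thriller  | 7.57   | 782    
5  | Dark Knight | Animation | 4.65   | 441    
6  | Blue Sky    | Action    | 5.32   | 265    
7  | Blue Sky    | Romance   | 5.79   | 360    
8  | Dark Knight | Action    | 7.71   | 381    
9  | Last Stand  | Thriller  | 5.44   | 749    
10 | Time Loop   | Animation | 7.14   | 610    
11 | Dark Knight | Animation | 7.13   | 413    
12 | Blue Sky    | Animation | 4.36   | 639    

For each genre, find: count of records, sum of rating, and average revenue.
SELECT genre,
       COUNT(*) as cnt,
       SUM(rating) as total_rating,
       AVG(revenue) as avg_revenue
FROM movies
GROUP BY genre

Result:
  Action: 4 records, 30.24 total rating, 498.25 avg revenue
  Animation: 4 records, 23.28 total rating, 525.75 avg revenue
  Romance: 2 records, 12.39 total rating, 302.50 avg revenue
  Thriller: 2 records, 13.01 total rating, 765.50 avg revenue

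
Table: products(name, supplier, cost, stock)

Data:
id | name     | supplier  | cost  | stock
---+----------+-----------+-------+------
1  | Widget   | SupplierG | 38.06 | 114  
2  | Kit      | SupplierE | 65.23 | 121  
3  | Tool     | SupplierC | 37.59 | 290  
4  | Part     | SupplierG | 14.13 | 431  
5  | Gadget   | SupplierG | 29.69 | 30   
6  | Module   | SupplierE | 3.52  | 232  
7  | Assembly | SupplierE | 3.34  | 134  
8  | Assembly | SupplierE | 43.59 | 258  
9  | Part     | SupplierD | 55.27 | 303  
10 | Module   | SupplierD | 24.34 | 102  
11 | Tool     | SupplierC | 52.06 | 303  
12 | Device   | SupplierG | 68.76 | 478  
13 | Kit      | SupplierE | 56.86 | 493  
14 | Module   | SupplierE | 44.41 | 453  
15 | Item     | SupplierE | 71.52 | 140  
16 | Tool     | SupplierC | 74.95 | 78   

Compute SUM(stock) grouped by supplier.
SELECT supplier, SUM(stock) as result
FROM products
GROUP BY supplier

Result:
  SupplierC: 671
  SupplierD: 405
  SupplierE: 1831
  SupplierG: 1053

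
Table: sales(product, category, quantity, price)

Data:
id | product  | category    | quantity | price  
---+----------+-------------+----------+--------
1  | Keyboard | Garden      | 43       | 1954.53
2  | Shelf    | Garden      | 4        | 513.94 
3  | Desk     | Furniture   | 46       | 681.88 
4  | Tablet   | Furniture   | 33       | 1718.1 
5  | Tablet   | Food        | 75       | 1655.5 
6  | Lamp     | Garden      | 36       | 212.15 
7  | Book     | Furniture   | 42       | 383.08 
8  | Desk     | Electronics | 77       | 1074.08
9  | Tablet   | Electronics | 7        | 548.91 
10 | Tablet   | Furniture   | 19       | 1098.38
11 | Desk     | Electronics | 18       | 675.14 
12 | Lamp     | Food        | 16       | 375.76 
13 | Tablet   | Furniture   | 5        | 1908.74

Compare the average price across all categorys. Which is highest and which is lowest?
SELECT category, AVG(price)
FROM sales
GROUP BY category
ORDER BY AVG(price)

All groups:
  Electronics: 766.04
  Garden: 893.54
  Food: 1015.63
  Furniture: 1158.04

Highest: Furniture (1158.04)
Lowest: Electronics (766.04)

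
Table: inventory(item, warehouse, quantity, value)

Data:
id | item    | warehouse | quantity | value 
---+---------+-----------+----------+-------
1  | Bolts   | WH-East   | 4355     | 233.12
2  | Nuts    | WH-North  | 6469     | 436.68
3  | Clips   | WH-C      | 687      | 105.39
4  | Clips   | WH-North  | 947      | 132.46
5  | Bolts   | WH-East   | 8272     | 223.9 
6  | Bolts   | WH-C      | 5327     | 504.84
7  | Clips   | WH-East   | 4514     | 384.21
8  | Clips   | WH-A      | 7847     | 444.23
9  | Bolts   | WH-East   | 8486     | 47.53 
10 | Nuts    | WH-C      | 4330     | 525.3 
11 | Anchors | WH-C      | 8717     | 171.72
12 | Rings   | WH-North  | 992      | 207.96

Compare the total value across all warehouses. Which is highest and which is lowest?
SELECT warehouse, SUM(value)
FROM inventory
GROUP BY warehouse
ORDER BY SUM(value)

All groups:
  WH-A: 444.23
  WH-North: 777.10
  WH-East: 888.76
  WH-C: 1307.25

Highest: WH-C (1307.25)
Lowest: WH-A (444.23)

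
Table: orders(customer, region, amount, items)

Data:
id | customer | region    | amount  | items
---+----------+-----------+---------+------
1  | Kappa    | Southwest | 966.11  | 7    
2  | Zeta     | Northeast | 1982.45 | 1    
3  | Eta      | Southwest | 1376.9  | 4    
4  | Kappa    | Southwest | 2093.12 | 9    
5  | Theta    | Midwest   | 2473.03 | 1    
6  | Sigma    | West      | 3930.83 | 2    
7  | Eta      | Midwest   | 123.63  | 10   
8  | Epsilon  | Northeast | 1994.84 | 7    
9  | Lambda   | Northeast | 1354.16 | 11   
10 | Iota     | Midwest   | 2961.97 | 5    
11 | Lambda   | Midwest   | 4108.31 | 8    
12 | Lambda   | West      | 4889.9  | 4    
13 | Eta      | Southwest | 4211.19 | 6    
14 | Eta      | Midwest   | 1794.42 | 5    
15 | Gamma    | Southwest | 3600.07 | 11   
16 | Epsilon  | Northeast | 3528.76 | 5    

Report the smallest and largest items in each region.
SELECT region, MIN(items), MAX(items)
FROM orders
GROUP BY region

Result:
  Midwest: min=1, max=10
  Northeast: min=1, max=11
  Southwest: min=4, max=11
  West: min=2, max=4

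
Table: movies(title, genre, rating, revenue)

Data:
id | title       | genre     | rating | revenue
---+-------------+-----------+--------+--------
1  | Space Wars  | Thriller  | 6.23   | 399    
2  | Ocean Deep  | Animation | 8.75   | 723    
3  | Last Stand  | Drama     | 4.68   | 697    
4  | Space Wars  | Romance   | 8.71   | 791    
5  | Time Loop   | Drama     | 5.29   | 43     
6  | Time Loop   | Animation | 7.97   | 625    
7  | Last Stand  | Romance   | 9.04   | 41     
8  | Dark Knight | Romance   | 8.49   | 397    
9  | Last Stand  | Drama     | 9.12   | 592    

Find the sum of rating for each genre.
SELECT genre, SUM(rating) as result
FROM movies
GROUP BY genre

Result:
  Animation: 16.72
  Drama: 19.09
  Romance: 26.24
  Thriller: 6.23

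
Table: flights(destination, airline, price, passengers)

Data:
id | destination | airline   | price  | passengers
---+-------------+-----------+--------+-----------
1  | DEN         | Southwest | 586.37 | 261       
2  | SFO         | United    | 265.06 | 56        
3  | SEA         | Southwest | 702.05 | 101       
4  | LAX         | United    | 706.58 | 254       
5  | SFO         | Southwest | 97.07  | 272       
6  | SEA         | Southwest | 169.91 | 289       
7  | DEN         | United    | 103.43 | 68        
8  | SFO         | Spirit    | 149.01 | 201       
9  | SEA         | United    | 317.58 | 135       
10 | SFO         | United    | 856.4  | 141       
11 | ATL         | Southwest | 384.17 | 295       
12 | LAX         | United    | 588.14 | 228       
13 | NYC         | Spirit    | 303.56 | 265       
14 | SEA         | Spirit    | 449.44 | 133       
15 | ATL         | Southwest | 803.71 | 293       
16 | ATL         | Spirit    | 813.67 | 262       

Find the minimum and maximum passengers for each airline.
SELECT airline, MIN(passengers), MAX(passengers)
FROM flights
GROUP BY airline

Result:
  Southwest: min=101, max=295
  Spirit: min=133, max=265
  United: min=56, max=254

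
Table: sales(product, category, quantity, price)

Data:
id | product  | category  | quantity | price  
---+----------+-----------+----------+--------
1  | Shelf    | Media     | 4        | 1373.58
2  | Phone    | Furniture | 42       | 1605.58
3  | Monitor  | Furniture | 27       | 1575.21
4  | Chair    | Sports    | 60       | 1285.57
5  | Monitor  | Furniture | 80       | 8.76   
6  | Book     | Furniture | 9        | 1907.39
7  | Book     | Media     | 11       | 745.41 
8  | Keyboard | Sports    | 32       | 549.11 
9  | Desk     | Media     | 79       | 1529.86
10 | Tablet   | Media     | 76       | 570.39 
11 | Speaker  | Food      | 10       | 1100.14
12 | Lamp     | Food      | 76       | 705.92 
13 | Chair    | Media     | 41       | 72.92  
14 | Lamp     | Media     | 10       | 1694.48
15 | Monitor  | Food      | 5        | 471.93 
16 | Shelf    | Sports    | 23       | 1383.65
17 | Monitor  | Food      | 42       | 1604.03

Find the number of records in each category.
SELECT category, COUNT(*) as count
FROM sales
GROUP BY category

Result:
  Food: 4
  Furniture: 4
  Media: 6
  Sports: 3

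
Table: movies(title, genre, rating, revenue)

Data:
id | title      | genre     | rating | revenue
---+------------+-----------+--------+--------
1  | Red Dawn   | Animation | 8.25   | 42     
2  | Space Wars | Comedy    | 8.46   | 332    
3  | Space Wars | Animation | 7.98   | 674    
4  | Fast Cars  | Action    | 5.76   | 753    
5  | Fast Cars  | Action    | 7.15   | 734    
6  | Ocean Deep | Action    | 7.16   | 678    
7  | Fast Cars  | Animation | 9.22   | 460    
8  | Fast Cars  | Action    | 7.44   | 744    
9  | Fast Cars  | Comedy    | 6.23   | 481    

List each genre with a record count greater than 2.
SELECT genre, COUNT(*) as cnt
FROM movies
GROUP BY genre
HAVING COUNT(*) > 2

Result:
  Action: 4
  Animation: 3

Note: HAVING filters groups after aggregation, WHERE filters rows before.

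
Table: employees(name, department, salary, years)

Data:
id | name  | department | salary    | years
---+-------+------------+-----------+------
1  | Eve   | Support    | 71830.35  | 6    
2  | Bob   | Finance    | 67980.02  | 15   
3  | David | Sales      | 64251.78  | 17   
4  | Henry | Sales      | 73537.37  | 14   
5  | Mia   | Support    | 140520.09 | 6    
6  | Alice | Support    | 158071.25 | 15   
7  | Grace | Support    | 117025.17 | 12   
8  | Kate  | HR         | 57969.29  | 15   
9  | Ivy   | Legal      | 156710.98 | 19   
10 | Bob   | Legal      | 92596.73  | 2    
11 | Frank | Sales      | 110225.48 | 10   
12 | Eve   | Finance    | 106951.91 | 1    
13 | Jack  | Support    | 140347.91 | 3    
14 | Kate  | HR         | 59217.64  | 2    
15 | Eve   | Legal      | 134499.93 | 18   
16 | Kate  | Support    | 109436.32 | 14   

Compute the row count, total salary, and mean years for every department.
SELECT department,
       COUNT(*) as cnt,
       SUM(salary) as total_salary,
       AVG(years) as avg_years
FROM employees
GROUP BY department

Result:
  Finance: 2 records, 174931.93 total salary, 8.00 avg years
  HR: 2 records, 117186.93 total salary, 8.50 avg years
  Legal: 3 records, 383807.64 total salary, 13.00 avg years
  Sales: 3 records, 248014.63 total salary, 13.67 avg years
  Support: 6 records, 737231.09 total salary, 9.33 avg years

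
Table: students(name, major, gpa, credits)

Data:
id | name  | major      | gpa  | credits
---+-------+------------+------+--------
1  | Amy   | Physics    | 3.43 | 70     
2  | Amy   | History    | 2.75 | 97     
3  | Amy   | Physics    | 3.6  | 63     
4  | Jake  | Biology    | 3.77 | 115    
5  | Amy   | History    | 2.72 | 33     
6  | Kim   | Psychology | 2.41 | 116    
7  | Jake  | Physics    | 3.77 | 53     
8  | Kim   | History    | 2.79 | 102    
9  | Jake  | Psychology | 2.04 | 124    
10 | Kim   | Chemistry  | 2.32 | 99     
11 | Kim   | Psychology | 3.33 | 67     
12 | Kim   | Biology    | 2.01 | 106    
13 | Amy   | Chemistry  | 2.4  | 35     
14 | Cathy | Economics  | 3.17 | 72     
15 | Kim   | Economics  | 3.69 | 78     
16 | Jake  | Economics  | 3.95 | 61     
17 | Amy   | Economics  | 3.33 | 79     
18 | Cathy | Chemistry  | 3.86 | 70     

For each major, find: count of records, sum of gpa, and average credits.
SELECT major,
       COUNT(*) as cnt,
       SUM(gpa) as total_gpa,
       AVG(credits) as avg_credits
FROM students
GROUP BY major

Result:
  Biology: 2 records, 5.78 total gpa, 110.50 avg credits
  Chemistry: 3 records, 8.58 total gpa, 68.00 avg credits
  Economics: 4 records, 14.14 total gpa, 72.50 avg credits
  History: 3 records, 8.26 total gpa, 77.33 avg credits
  Physics: 3 records, 10.80 total gpa, 62.00 avg credits
  Psychology: 3 records, 7.78 total gpa, 102.33 avg credits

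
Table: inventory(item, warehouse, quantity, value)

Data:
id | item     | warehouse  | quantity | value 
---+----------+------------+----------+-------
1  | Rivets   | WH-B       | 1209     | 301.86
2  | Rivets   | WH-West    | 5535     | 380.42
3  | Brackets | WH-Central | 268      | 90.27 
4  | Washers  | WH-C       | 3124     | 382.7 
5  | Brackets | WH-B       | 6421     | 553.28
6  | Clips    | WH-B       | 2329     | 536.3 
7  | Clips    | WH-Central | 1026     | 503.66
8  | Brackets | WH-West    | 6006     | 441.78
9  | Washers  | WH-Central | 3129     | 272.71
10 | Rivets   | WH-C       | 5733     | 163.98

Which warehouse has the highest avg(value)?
SELECT warehouse, AVG(value) as val
FROM inventory
GROUP BY warehouse
ORDER BY val DESC
LIMIT 1

Result: WH-B with avg(value) = 463.81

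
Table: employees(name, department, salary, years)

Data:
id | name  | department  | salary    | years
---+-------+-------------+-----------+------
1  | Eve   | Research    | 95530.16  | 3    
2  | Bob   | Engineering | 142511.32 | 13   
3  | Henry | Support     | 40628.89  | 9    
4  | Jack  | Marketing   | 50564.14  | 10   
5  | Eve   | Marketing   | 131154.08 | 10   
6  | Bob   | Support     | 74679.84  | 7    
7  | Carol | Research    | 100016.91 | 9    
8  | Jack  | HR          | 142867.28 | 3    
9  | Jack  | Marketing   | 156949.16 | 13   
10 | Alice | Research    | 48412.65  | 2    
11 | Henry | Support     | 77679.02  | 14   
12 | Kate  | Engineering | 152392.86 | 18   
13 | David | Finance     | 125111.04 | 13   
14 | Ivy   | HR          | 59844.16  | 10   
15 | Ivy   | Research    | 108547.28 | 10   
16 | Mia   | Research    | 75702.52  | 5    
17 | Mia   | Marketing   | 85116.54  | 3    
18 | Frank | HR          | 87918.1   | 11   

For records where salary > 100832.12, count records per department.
SELECT department, COUNT(*)
FROM employees
WHERE salary > 100832.12
GROUP BY department

Note: WHERE filters rows before grouping.

Result:
  Engineering: 2
  Finance: 1
  HR: 1
  Marketing: 2
  Research: 1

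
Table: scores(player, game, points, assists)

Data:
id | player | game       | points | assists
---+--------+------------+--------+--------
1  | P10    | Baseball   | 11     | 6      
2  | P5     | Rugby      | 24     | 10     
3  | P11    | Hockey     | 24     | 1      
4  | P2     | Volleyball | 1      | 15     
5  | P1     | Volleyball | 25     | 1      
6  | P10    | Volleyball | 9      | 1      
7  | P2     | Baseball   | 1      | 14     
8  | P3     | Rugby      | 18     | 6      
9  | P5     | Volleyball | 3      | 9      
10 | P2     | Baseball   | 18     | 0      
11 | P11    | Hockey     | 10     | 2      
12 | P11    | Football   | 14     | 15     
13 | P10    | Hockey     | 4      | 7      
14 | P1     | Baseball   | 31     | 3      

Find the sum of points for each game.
SELECT game, SUM(points) as result
FROM scores
GROUP BY game

Result:
  Baseball: 61
  Football: 14
  Hockey: 38
  Rugby: 42
  Volleyball: 38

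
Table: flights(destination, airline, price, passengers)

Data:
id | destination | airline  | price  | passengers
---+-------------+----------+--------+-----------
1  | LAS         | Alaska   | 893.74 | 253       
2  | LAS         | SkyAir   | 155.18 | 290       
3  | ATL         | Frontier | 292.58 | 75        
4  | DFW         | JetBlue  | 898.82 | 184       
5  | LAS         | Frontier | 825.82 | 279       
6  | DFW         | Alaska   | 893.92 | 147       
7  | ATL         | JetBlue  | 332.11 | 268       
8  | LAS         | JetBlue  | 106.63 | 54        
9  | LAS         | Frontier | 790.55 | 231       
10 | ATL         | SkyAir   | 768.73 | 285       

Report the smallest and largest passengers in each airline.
SELECT airline, MIN(passengers), MAX(passengers)
FROM flights
GROUP BY airline

Result:
  Alaska: min=147, max=253
  Frontier: min=75, max=279
  JetBlue: min=54, max=268
  SkyAir: min=285, max=290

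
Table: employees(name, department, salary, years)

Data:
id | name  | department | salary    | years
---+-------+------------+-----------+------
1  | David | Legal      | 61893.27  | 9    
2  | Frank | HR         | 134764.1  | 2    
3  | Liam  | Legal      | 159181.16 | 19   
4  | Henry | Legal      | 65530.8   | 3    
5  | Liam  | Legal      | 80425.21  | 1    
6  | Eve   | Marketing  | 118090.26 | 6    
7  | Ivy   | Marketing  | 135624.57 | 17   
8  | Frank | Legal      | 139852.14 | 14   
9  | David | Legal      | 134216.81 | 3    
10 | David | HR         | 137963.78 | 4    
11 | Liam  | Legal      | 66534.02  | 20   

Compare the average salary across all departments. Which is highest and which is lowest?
SELECT department, AVG(salary)
FROM employees
GROUP BY department
ORDER BY AVG(salary)

All groups:
  Legal: 101090.49
  Marketing: 126857.42
  HR: 136363.94

Highest: HR (136363.94)
Lowest: Legal (101090.49)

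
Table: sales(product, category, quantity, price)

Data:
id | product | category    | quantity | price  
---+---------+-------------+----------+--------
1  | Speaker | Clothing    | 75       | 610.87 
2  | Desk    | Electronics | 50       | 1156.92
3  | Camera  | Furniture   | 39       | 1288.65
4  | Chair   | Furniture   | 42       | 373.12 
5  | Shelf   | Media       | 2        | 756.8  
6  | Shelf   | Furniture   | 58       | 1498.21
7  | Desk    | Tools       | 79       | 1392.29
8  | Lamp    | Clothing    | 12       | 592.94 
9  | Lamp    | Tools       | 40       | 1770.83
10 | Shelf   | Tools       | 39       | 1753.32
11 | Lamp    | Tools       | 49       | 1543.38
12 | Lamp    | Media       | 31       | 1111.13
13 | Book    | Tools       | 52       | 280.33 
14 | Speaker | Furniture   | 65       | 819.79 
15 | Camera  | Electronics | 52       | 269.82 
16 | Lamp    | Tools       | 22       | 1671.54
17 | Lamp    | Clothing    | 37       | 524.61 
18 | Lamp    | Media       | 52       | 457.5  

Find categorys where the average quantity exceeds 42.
SELECT category, AVG(quantity)
FROM sales
GROUP BY category
HAVING AVG(quantity) > 42

Result:
  Electronics: avg=51.00
  Furniture: avg=51.00
  Tools: avg=46.83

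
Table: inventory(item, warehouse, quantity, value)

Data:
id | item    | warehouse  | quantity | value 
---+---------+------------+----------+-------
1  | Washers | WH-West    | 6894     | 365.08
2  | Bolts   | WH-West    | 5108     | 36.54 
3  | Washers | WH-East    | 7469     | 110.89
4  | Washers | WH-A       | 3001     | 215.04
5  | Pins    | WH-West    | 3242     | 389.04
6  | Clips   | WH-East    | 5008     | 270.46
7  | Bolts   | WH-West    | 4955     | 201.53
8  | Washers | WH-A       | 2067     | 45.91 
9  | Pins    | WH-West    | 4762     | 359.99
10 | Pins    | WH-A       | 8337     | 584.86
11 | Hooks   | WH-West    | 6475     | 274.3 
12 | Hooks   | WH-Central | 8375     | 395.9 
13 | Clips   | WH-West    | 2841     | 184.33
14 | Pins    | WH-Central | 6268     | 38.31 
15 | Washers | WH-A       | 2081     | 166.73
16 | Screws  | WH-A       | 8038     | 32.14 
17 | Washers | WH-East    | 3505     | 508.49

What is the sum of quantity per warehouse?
SELECT warehouse, SUM(quantity) as result
FROM inventory
GROUP BY warehouse

Result:
  WH-A: 23524
  WH-Central: 14643
  WH-East: 15982
  WH-West: 34277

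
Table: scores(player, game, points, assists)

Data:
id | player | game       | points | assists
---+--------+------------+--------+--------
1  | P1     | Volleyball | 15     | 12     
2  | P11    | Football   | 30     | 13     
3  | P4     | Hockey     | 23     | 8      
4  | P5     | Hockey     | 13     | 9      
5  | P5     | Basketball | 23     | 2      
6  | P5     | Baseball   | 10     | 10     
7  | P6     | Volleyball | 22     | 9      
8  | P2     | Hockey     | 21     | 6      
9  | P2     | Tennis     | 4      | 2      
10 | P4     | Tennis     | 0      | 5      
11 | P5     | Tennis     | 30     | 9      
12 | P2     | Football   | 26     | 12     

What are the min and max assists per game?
SELECT game, MIN(assists), MAX(assists)
FROM scores
GROUP BY game

Result:
  Baseball: min=10, max=10
  Basketball: min=2, max=2
  Football: min=12, max=13
  Hockey: min=6, max=9
  Tennis: min=2, max=9
  Volleyball: min=9, max=12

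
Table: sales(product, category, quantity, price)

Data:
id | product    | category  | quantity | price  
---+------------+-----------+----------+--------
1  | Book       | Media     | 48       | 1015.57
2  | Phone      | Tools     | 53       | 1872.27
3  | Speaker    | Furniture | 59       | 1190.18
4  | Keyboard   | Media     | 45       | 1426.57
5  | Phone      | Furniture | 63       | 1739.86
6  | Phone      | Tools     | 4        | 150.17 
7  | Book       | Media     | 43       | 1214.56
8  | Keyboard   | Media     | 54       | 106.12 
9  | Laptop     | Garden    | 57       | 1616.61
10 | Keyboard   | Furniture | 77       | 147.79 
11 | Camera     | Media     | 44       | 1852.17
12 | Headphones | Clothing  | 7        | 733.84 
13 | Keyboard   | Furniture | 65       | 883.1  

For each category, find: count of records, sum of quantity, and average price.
SELECT category,
       COUNT(*) as cnt,
       SUM(quantity) as total_quantity,
       AVG(price) as avg_price
FROM sales
GROUP BY category

Result:
  Clothing: 1 records, 7 total quantity, 733.84 avg price
  Furniture: 4 records, 264 total quantity, 990.23 avg price
  Garden: 1 records, 57 total quantity, 1616.61 avg price
  Media: 5 records, 234 total quantity, 1123.00 avg price
  Tools: 2 records, 57 total quantity, 1011.22 avg price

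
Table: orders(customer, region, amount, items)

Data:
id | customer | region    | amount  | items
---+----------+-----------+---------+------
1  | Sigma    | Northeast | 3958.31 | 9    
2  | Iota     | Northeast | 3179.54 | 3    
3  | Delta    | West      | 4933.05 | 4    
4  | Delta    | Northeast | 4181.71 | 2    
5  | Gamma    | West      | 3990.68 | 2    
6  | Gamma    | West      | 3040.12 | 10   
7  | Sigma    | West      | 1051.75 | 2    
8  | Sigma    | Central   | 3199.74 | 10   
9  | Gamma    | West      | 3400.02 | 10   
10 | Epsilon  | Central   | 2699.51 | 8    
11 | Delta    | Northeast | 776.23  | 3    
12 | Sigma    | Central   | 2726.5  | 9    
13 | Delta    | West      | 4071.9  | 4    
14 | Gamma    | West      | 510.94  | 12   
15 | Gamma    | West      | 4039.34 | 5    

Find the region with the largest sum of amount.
SELECT region, SUM(amount) as val
FROM orders
GROUP BY region
ORDER BY val DESC
LIMIT 1

Result: West with sum(amount) = 25037.80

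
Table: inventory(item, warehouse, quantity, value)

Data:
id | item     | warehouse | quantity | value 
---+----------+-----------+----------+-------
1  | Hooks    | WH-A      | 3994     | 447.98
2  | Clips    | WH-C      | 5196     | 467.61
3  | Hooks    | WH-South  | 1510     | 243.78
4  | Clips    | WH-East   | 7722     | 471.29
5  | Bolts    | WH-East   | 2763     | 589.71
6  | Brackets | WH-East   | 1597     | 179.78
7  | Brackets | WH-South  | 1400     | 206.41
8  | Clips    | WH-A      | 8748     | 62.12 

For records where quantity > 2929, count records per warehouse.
SELECT warehouse, COUNT(*)
FROM inventory
WHERE quantity > 2929
GROUP BY warehouse

Note: WHERE filters rows before grouping.

Result:
  WH-A: 2
  WH-C: 1
  WH-East: 1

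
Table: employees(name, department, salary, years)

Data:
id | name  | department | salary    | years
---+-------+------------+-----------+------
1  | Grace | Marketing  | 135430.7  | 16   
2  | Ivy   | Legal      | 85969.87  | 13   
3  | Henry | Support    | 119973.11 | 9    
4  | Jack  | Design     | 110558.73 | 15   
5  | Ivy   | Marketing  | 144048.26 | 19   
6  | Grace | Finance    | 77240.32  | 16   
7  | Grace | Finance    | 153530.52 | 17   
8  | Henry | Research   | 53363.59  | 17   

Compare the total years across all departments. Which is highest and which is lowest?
SELECT department, SUM(years)
FROM employees
GROUP BY department
ORDER BY SUM(years)

All groups:
  Support: 9
  Legal: 13
  Design: 15
  Research: 17
  Finance: 33
  Marketing: 35

Highest: Marketing (35)
Lowest: Support (9)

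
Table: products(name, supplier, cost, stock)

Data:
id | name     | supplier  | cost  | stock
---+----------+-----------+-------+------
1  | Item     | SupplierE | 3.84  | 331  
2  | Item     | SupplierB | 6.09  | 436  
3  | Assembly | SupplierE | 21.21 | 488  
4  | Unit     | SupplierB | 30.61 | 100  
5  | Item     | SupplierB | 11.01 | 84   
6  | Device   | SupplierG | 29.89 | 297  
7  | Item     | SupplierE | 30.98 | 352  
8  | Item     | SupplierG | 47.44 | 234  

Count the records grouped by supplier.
SELECT supplier, COUNT(*) as count
FROM products
GROUP BY supplier

Result:
  SupplierB: 3
  SupplierE: 3
  SupplierG: 2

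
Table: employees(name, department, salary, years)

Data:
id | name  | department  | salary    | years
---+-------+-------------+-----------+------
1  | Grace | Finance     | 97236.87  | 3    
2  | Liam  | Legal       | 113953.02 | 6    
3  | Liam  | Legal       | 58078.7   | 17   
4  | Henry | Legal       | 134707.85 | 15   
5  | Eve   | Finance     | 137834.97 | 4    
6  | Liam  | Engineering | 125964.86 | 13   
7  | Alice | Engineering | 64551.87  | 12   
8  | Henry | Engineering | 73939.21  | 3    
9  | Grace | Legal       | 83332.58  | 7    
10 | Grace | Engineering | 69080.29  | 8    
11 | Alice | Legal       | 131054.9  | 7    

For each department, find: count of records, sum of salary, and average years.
SELECT department,
       COUNT(*) as cnt,
       SUM(salary) as total_salary,
       AVG(years) as avg_years
FROM employees
GROUP BY department

Result:
  Engineering: 4 records, 333536.23 total salary, 9.00 avg years
  Finance: 2 records, 235071.84 total salary, 3.50 avg years
  Legal: 5 records, 521127.05 total salary, 10.40 avg years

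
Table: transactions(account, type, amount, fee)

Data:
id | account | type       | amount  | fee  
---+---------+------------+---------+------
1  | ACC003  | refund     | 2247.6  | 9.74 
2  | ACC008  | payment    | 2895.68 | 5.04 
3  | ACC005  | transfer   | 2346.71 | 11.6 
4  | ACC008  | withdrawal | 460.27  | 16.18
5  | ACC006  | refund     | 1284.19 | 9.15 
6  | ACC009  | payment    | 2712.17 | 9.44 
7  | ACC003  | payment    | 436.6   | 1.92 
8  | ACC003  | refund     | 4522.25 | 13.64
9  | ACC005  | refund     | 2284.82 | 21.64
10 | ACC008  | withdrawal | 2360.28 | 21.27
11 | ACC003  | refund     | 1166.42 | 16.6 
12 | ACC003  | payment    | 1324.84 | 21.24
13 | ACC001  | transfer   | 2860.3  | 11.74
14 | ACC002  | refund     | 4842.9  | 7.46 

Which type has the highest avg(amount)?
SELECT type, AVG(amount) as val
FROM transactions
GROUP BY type
ORDER BY val DESC
LIMIT 1

Result: refund with avg(amount) = 2724.70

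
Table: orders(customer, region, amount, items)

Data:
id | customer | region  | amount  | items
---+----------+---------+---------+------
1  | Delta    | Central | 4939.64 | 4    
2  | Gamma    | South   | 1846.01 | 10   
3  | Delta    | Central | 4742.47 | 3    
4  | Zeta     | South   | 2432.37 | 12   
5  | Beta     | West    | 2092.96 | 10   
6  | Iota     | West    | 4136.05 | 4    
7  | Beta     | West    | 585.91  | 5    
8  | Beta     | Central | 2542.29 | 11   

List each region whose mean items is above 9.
SELECT region, AVG(items)
FROM orders
GROUP BY region
HAVING AVG(items) > 9

Result:
  South: avg=11.00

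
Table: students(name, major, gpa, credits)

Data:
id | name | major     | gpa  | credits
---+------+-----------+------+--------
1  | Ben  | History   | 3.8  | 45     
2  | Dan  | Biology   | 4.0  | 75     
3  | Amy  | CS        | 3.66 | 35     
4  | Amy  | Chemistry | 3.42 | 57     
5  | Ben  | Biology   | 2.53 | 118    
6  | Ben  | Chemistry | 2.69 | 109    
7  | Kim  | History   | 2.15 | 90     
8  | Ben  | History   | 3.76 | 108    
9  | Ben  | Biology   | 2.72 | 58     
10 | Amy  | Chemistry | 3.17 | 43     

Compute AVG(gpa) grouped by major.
SELECT major, AVG(gpa) as result
FROM students
GROUP BY major

Result:
  Biology: 3.08
  CS: 3.66
  Chemistry: 3.09
  History: 3.24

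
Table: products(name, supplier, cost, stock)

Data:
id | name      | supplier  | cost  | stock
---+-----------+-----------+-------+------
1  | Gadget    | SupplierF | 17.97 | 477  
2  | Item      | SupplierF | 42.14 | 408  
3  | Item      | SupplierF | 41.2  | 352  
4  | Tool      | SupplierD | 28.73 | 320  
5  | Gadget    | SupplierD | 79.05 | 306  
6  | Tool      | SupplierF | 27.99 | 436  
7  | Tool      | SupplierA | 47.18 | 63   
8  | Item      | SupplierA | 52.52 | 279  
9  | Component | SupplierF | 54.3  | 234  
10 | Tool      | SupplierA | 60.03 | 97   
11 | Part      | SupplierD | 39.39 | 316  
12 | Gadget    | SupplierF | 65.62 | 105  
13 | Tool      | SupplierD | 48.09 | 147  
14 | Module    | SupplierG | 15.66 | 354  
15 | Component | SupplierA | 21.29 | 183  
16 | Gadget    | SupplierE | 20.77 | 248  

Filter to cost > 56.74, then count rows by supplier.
SELECT supplier, COUNT(*)
FROM products
WHERE cost > 56.74
GROUP BY supplier

Note: WHERE filters rows before grouping.

Result:
  SupplierA: 1
  SupplierD: 1
  SupplierF: 1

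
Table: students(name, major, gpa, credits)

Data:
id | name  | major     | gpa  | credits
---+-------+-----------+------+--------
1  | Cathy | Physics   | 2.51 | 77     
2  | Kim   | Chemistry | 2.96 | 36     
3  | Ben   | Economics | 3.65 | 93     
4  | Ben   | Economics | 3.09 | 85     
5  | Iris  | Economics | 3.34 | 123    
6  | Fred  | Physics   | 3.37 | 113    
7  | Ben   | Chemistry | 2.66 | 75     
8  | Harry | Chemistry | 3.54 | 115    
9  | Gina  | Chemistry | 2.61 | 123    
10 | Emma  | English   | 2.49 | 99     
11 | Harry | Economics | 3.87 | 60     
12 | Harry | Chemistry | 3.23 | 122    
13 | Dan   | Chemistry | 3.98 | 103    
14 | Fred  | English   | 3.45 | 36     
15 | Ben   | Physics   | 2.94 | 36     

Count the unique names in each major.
SELECT major, COUNT(DISTINCT name)
FROM students
GROUP BY major

Result:
  Chemistry: 5 distinct
  Economics: 3 distinct
  English: 2 distinct
  Physics: 3 distinct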